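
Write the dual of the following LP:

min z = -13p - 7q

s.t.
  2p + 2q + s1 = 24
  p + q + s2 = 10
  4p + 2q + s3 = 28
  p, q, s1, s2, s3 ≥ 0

Primal min cᵀx s.t. Ax ≤ b, x ≥ 0  →  Dual max −bᵀy s.t. Aᵀy ≥ −c, y ≥ 0.

Maximize: z = -24y1 - 10y2 - 28y3

Subject to:
  2y1 + y2 + 4y3 ≥ 13
  2y1 + y2 + 2y3 ≥ 7
  y1, y2, y3 ≥ 0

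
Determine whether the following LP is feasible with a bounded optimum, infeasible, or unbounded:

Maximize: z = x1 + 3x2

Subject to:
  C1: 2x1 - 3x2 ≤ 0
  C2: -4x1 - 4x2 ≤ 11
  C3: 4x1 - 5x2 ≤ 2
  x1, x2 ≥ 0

Unbounded (objective can increase without bound)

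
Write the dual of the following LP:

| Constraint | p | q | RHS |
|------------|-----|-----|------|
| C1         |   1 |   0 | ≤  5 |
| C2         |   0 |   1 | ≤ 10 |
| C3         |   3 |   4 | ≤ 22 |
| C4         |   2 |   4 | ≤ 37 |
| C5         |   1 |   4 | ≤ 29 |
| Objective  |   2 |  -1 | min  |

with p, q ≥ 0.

Primal min cᵀx s.t. Ax ≤ b, x ≥ 0  →  Dual max −bᵀy s.t. Aᵀy ≥ −c, y ≥ 0.

Maximize: z = -5y1 - 10y2 - 22y3 - 37y4 - 29y5

Subject to:
  y1 + 3y3 + 2y4 + y5 ≥ -2
  y2 + 4y3 + 4y4 + 4y5 ≥ 1
  y1, y2, y3, y4, y5 ≥ 0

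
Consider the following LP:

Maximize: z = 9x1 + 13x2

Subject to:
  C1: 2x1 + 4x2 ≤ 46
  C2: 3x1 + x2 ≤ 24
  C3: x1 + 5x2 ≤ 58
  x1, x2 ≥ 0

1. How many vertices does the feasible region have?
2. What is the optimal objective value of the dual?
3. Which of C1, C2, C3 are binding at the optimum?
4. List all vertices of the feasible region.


1. 4
2. 162
3. C1, C2
4. (0, 0), (8, 0), (5, 9), (0, 11.5)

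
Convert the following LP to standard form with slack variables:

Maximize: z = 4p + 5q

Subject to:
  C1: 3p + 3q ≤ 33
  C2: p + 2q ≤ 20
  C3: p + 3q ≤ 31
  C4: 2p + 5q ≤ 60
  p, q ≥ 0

max z = 4p + 5q

s.t.
  3p + 3q + s1 = 33
  p + 2q + s2 = 20
  p + 3q + s3 = 31
  2p + 5q + s4 = 60
  p, q, s1, s2, s3, s4 ≥ 0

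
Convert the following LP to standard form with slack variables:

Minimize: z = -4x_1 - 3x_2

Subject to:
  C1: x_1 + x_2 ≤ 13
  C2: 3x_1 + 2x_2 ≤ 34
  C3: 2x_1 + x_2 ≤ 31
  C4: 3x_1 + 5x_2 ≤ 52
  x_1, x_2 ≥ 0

min z = -4x_1 - 3x_2

s.t.
  x_1 + x_2 + s1 = 13
  3x_1 + 2x_2 + s2 = 34
  2x_1 + x_2 + s3 = 31
  3x_1 + 5x_2 + s4 = 52
  x_1, x_2, s1, s2, s3, s4 ≥ 0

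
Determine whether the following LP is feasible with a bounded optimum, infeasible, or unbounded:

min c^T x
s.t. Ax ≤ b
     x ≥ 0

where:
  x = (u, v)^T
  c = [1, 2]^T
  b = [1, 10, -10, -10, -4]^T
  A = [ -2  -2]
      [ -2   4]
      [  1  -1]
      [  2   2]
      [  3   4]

Infeasible (no feasible solution exists)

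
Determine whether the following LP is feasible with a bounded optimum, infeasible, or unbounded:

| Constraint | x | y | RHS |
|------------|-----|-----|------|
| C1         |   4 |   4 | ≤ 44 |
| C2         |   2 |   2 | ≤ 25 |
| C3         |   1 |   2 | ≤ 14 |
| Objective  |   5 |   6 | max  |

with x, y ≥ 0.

Feasible with a bounded optimal solution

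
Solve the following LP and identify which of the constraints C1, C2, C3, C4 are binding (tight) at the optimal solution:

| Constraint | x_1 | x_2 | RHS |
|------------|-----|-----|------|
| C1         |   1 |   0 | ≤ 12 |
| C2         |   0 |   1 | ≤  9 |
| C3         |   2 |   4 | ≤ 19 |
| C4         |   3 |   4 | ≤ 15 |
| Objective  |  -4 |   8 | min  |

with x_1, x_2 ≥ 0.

At x_1 = 5, x_2 = 0, compute slack b - a·x for each constraint:
  C1: 12 − 5 = 7  (slack)
  C2: 9 − 0 = 9  (slack)
  C3: 19 − 10 = 9  (slack)
  C4: 15 − 15 = 0  (binding)

Optimal: x_1 = 5, x_2 = 0
Binding: C4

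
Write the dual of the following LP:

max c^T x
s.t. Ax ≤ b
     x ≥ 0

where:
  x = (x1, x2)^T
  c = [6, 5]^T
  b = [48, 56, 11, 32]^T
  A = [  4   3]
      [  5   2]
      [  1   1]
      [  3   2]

Primal max cᵀx s.t. Ax ≤ b, x ≥ 0  →  Dual min bᵀy s.t. Aᵀy ≥ c, y ≥ 0.

Minimize: z = 48y1 + 56y2 + 11y3 + 32y4

Subject to:
  4y1 + 5y2 + y3 + 3y4 ≥ 6
  3y1 + 2y2 + y3 + 2y4 ≥ 5
  y1, y2, y3, y4 ≥ 0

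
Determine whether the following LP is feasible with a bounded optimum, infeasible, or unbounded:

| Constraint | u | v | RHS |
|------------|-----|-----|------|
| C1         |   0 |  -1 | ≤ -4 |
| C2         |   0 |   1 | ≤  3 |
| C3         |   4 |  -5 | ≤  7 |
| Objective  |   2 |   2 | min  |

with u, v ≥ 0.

Infeasible (no feasible solution exists)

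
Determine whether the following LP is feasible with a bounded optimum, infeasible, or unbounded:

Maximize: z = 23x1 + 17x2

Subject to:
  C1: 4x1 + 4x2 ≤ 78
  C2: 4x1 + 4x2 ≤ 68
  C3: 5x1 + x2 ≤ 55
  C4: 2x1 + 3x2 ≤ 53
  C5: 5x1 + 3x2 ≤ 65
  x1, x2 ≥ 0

Feasible with a bounded optimal solution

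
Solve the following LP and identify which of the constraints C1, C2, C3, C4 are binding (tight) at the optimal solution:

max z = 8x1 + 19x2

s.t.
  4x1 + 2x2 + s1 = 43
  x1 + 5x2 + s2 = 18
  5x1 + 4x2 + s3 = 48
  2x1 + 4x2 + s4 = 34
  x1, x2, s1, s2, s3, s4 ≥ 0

At x1 = 8, x2 = 2, compute slack b - a·x for each constraint:
  C1: 43 − 36 = 7  (slack)
  C2: 18 − 18 = 0  (binding)
  C3: 48 − 48 = 0  (binding)
  C4: 34 − 24 = 10  (slack)

Optimal: x1 = 8, x2 = 2
Binding: C2, C3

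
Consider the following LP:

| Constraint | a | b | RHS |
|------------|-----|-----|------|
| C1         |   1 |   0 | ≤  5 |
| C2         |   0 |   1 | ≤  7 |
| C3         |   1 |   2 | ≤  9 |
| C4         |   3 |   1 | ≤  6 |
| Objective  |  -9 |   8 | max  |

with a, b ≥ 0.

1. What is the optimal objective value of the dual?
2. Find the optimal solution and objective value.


1. 36
2. a = 0, b = 4.5, z = 36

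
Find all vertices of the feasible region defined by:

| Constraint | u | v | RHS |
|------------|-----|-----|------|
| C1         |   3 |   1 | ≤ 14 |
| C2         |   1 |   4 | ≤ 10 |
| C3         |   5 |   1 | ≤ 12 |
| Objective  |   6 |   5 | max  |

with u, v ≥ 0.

(0, 0), (2.4, 0), (2, 2), (0, 2.5)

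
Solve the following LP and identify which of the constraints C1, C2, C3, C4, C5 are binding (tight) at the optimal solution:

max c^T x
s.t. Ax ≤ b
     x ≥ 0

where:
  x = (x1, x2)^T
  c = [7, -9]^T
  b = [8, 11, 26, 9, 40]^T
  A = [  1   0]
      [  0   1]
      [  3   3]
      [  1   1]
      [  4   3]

At x1 = 8, x2 = 0, compute slack b - a·x for each constraint:
  C1: 8 − 8 = 0  (binding)
  C2: 11 − 0 = 11  (slack)
  C3: 26 − 24 = 2  (slack)
  C4: 9 − 8 = 1  (slack)
  C5: 40 − 32 = 8  (slack)

Optimal: x1 = 8, x2 = 0
Binding: C1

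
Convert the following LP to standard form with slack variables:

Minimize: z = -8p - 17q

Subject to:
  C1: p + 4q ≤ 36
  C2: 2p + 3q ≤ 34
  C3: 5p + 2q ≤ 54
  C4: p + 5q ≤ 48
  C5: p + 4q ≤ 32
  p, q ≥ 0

min z = -8p - 17q

s.t.
  p + 4q + s1 = 36
  2p + 3q + s2 = 34
  5p + 2q + s3 = 54
  p + 5q + s4 = 48
  p + 4q + s5 = 32
  p, q, s1, s2, s3, s4, s5 ≥ 0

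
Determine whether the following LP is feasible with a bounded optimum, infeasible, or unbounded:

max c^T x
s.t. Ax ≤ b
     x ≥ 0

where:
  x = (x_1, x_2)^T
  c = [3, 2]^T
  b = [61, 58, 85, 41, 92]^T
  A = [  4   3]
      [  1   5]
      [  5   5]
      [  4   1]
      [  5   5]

Feasible with a bounded optimal solution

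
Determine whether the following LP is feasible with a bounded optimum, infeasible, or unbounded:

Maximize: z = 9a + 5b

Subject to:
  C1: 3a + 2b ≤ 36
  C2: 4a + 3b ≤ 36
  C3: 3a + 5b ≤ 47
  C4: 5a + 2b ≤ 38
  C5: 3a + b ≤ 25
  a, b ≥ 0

Feasible with a bounded optimal solution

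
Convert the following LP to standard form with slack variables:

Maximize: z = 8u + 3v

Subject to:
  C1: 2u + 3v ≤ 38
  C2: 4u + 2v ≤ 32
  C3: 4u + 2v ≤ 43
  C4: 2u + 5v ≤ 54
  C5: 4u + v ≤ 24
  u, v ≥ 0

max z = 8u + 3v

s.t.
  2u + 3v + s1 = 38
  4u + 2v + s2 = 32
  4u + 2v + s3 = 43
  2u + 5v + s4 = 54
  4u + v + s5 = 24
  u, v, s1, s2, s3, s4, s5 ≥ 0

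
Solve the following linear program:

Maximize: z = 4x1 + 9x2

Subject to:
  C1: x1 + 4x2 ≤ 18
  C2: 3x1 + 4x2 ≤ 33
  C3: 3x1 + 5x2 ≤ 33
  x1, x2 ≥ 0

Evaluate the objective at each vertex of the feasible region:
  z(0, 0) = 0
  z(11, 0) = 44
  z(6, 3) = 51  ←
  z(0, 4.5) = 40.5
The maximum is at x1 = 6, x2 = 3.

x1 = 6, x2 = 3, z = 51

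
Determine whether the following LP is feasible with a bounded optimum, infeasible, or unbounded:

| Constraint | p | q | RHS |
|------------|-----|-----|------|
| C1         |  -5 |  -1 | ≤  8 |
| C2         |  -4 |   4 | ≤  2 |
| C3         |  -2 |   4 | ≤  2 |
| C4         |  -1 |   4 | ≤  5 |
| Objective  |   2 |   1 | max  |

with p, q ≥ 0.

Unbounded (objective can increase without bound)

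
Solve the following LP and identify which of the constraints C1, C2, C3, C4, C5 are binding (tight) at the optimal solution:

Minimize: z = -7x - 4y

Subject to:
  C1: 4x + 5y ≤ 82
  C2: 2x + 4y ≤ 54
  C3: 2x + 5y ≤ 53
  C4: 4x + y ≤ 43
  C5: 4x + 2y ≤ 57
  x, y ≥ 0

At x = 9, y = 7, compute slack b - a·x for each constraint:
  C1: 82 − 71 = 11  (slack)
  C2: 54 − 46 = 8  (slack)
  C3: 53 − 53 = 0  (binding)
  C4: 43 − 43 = 0  (binding)
  C5: 57 − 50 = 7  (slack)

Optimal: x = 9, y = 7
Binding: C3, C4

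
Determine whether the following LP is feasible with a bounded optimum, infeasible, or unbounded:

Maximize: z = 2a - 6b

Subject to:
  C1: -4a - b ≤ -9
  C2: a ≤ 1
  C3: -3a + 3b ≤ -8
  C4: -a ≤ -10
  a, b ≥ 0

Infeasible (no feasible solution exists)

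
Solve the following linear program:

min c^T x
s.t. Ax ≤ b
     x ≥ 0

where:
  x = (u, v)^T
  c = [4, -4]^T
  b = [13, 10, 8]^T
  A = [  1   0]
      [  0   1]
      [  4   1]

Evaluate the objective at each vertex of the feasible region:
  z(0, 0) = 0
  z(2, 0) = 8
  z(0, 8) = -32  ←
The minimum is at u = 0, v = 8.

u = 0, v = 8, z = -32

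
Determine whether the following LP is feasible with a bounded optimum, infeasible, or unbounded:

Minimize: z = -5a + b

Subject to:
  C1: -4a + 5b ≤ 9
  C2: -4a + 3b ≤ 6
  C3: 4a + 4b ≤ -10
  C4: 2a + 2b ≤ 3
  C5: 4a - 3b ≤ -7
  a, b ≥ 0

Infeasible (no feasible solution exists)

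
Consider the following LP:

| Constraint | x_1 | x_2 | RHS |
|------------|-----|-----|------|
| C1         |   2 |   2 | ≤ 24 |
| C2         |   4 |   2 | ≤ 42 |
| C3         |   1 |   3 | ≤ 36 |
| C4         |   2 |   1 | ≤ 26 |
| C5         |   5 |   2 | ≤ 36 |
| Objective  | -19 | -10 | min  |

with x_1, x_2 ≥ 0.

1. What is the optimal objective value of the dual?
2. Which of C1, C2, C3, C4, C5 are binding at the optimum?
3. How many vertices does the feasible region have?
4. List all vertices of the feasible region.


1. -156
2. C1, C5
3. 4
4. (0, 0), (7.2, 0), (4, 8), (0, 12)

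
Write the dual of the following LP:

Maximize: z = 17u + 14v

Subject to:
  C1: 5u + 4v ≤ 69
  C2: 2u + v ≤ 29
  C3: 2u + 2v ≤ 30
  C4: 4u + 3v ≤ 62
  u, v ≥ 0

Primal max cᵀx s.t. Ax ≤ b, x ≥ 0  →  Dual min bᵀy s.t. Aᵀy ≥ c, y ≥ 0.

Minimize: z = 69y1 + 29y2 + 30y3 + 62y4

Subject to:
  5y1 + 2y2 + 2y3 + 4y4 ≥ 17
  4y1 + y2 + 2y3 + 3y4 ≥ 14
  y1, y2, y3, y4 ≥ 0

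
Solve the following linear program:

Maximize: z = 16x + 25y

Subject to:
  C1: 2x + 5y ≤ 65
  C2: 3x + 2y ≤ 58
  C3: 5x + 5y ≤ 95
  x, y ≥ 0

Evaluate the objective at each vertex of the feasible region:
  z(0, 0) = 0
  z(19, 0) = 304
  z(10, 9) = 385  ←
  z(0, 13) = 325
The maximum is at x = 10, y = 9.

x = 10, y = 9, z = 385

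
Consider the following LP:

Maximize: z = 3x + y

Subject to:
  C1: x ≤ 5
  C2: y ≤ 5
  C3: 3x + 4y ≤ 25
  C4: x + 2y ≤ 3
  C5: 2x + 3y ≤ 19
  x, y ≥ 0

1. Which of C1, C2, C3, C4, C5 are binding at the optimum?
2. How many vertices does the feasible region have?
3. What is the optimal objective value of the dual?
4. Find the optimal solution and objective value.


1. C4
2. 3
3. 9
4. x = 3, y = 0, z = 9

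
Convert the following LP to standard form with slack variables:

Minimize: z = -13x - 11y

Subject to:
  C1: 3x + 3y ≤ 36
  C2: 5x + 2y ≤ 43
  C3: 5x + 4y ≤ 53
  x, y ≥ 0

min z = -13x - 11y

s.t.
  3x + 3y + s1 = 36
  5x + 2y + s2 = 43
  5x + 4y + s3 = 53
  x, y, s1, s2, s3 ≥ 0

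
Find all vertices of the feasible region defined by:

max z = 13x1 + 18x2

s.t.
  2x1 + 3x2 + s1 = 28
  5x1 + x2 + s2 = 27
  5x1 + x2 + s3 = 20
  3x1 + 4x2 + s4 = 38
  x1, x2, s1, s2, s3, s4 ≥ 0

(0, 0), (4, 0), (2.471, 7.647), (2, 8), (0, 9.333)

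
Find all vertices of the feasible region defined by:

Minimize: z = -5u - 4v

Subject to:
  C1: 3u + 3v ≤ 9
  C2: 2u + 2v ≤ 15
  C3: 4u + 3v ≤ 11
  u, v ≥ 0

(0, 0), (2.75, 0), (2, 1), (0, 3)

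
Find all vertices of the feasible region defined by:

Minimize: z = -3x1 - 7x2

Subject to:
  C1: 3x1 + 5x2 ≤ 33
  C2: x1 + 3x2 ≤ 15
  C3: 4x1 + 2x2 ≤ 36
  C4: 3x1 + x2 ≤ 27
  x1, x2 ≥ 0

(0, 0), (9, 0), (8.143, 1.714), (6, 3), (0, 5)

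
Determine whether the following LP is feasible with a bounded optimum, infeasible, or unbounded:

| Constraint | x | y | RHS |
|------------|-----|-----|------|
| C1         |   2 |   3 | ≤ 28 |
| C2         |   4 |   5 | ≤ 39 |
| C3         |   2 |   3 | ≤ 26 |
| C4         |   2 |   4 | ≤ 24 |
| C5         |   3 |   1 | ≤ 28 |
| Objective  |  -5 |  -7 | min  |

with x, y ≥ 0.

Feasible with a bounded optimal solution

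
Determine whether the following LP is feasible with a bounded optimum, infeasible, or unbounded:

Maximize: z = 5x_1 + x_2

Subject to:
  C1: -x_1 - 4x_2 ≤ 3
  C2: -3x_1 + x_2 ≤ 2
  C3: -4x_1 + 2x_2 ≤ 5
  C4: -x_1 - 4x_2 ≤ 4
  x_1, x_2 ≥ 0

Unbounded (objective can increase without bound)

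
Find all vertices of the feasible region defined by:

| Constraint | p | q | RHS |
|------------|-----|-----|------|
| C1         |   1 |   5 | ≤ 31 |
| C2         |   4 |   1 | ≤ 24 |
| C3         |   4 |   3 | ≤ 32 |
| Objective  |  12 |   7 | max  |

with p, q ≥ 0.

(0, 0), (6, 0), (5, 4), (3.941, 5.412), (0, 6.2)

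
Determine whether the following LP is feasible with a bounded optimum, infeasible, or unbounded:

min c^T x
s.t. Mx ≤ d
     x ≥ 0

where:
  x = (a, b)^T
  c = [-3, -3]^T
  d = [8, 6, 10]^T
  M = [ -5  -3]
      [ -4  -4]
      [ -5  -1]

Unbounded (objective can decrease without bound)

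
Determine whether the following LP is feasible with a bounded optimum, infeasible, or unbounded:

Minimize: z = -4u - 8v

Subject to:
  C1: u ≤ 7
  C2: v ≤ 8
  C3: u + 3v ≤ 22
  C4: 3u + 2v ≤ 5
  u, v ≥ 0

Feasible with a bounded optimal solution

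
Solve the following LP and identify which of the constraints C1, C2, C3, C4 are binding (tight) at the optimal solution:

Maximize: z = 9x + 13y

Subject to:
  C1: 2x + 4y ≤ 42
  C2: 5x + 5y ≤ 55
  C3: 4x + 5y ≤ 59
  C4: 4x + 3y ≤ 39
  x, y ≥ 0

At x = 1, y = 10, compute slack b - a·x for each constraint:
  C1: 42 − 42 = 0  (binding)
  C2: 55 − 55 = 0  (binding)
  C3: 59 − 54 = 5  (slack)
  C4: 39 − 34 = 5  (slack)

Optimal: x = 1, y = 10
Binding: C1, C2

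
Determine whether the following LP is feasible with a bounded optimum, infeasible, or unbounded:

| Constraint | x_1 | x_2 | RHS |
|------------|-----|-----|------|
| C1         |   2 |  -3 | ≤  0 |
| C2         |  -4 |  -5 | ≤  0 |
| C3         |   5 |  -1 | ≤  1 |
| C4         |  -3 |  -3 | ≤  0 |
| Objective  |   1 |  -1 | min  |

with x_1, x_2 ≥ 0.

Unbounded (objective can decrease without bound)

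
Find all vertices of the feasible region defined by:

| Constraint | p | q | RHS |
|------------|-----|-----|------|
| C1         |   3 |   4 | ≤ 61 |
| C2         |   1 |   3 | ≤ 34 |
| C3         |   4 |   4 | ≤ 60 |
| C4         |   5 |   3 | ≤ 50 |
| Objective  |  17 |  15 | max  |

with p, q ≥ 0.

(0, 0), (10, 0), (4, 10), (0, 11.33)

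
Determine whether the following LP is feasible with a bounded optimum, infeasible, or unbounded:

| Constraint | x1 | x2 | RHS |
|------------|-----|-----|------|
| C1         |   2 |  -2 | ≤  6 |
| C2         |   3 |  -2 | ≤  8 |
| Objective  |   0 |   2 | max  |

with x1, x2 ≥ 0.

Unbounded (objective can increase without bound)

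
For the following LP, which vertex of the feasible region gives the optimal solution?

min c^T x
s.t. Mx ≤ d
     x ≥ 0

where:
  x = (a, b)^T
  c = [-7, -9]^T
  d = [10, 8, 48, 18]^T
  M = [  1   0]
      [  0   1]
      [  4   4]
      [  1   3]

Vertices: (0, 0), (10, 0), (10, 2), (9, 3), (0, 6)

Evaluate the objective at each vertex of the feasible region:
  z(0, 0) = 0
  z(10, 0) = -70
  z(10, 2) = -88
  z(9, 3) = -90  ←
  z(0, 6) = -54
The minimum is at a = 9, b = 3.

(9, 3)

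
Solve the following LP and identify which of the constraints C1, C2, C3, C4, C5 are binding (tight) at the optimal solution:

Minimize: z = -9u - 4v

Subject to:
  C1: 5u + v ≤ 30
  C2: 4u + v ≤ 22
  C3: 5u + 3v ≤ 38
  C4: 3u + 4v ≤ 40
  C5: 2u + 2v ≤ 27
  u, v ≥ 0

At u = 4, v = 6, compute slack b - a·x for each constraint:
  C1: 30 − 26 = 4  (slack)
  C2: 22 − 22 = 0  (binding)
  C3: 38 − 38 = 0  (binding)
  C4: 40 − 36 = 4  (slack)
  C5: 27 − 20 = 7  (slack)

Optimal: u = 4, v = 6
Binding: C2, C3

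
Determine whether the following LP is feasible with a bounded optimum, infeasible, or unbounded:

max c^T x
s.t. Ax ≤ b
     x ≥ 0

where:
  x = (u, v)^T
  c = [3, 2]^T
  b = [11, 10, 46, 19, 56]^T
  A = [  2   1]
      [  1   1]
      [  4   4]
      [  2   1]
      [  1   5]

Feasible with a bounded optimal solution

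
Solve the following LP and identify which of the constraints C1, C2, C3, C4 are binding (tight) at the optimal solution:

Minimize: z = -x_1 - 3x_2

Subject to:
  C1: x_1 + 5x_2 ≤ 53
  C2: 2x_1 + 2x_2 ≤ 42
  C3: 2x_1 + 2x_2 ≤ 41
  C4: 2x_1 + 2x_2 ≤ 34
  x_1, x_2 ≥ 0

At x_1 = 8, x_2 = 9, compute slack b - a·x for each constraint:
  C1: 53 − 53 = 0  (binding)
  C2: 42 − 34 = 8  (slack)
  C3: 41 − 34 = 7  (slack)
  C4: 34 − 34 = 0  (binding)

Optimal: x_1 = 8, x_2 = 9
Binding: C1, C4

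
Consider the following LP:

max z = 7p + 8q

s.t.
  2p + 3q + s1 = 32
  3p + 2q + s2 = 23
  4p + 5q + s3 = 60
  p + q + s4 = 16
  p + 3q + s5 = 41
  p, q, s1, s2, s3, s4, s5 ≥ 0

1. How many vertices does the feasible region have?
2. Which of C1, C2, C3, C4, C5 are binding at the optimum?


1. 4
2. C1, C2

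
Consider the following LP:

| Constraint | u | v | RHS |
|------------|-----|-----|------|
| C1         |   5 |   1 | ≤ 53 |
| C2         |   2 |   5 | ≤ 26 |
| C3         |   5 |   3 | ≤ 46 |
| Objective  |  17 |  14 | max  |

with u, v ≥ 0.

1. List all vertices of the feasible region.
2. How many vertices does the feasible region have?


1. (0, 0), (9.2, 0), (8, 2), (0, 5.2)
2. 4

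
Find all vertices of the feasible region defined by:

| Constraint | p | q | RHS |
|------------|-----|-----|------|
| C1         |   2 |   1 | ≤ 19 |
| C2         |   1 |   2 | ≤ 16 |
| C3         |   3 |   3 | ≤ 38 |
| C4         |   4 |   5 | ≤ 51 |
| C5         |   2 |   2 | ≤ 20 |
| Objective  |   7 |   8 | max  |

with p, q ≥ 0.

(0, 0), (9.5, 0), (9, 1), (4, 6), (0, 8)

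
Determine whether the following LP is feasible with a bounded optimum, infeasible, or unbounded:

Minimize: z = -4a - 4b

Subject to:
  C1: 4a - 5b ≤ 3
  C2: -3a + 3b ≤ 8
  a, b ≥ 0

Unbounded (objective can decrease without bound)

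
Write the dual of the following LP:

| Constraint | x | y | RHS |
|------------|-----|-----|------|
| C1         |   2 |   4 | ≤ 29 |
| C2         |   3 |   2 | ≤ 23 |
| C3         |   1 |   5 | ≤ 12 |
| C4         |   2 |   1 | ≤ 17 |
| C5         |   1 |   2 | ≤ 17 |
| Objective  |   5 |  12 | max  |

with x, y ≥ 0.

Primal max cᵀx s.t. Ax ≤ b, x ≥ 0  →  Dual min bᵀy s.t. Aᵀy ≥ c, y ≥ 0.

Minimize: z = 29y1 + 23y2 + 12y3 + 17y4 + 17y5

Subject to:
  2y1 + 3y2 + y3 + 2y4 + y5 ≥ 5
  4y1 + 2y2 + 5y3 + y4 + 2y5 ≥ 12
  y1, y2, y3, y4, y5 ≥ 0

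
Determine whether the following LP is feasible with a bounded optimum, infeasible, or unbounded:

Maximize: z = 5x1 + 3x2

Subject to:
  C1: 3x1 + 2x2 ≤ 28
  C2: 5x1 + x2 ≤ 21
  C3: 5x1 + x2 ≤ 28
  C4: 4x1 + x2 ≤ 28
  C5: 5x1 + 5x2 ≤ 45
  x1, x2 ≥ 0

Feasible with a bounded optimal solution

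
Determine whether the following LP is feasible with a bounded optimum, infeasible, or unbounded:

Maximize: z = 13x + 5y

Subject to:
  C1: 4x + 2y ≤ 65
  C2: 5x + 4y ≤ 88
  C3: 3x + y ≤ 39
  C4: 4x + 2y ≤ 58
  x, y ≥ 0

Feasible with a bounded optimal solution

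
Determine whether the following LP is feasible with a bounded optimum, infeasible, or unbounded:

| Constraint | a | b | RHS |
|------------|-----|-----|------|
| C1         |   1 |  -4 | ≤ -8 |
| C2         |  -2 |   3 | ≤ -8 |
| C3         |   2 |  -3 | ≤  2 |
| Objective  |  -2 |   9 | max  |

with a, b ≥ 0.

Infeasible (no feasible solution exists)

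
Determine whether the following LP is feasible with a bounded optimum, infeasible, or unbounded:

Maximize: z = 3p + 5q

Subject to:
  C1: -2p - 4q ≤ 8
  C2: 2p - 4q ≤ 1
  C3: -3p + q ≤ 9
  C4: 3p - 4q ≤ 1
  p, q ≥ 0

Unbounded (objective can increase without bound)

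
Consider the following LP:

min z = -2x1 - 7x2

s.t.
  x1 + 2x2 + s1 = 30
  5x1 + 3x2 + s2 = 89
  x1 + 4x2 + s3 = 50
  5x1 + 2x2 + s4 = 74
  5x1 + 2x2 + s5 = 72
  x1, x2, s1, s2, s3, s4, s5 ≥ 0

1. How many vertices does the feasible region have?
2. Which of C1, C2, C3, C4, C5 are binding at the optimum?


1. 5
2. C1, C3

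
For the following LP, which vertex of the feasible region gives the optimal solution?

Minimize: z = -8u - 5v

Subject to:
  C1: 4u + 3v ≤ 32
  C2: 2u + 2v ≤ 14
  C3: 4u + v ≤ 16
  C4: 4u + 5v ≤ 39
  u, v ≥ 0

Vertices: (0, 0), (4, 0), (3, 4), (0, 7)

Evaluate the objective at each vertex of the feasible region:
  z(0, 0) = 0
  z(4, 0) = -32
  z(3, 4) = -44  ←
  z(0, 7) = -35
The minimum is at u = 3, v = 4.

(3, 4)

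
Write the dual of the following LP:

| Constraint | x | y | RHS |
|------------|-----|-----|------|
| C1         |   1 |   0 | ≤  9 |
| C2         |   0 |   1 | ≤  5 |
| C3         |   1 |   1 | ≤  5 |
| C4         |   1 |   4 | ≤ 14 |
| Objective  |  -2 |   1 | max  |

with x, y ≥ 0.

Primal max cᵀx s.t. Ax ≤ b, x ≥ 0  →  Dual min bᵀy s.t. Aᵀy ≥ c, y ≥ 0.

Minimize: z = 9y1 + 5y2 + 5y3 + 14y4

Subject to:
  y1 + y3 + y4 ≥ -2
  y2 + y3 + 4y4 ≥ 1
  y1, y2, y3, y4 ≥ 0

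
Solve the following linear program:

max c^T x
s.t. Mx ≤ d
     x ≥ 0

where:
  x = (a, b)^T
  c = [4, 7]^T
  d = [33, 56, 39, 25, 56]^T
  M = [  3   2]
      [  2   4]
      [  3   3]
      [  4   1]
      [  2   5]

Evaluate the objective at each vertex of the feasible region:
  z(0, 0) = 0
  z(6.25, 0) = 25
  z(4, 9) = 79
  z(3, 10) = 82  ←
  z(0, 11.2) = 78.4
The maximum is at a = 3, b = 10.

a = 3, b = 10, z = 82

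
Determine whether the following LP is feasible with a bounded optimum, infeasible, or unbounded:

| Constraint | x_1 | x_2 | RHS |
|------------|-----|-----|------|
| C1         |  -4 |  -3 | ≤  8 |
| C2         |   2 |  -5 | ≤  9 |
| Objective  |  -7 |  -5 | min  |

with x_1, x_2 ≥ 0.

Unbounded (objective can decrease without bound)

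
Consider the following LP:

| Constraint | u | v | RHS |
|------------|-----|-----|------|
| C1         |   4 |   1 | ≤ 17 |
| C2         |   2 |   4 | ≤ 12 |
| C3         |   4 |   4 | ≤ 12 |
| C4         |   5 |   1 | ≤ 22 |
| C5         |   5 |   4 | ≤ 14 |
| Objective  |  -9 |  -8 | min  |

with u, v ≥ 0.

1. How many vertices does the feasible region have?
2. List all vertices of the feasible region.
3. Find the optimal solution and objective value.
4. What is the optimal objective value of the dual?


1. 4
2. (0, 0), (2.8, 0), (2, 1), (0, 3)
3. u = 2, v = 1, z = -26
4. -26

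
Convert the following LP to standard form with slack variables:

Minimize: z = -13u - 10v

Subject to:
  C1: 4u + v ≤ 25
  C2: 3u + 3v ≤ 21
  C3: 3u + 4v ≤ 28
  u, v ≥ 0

min z = -13u - 10v

s.t.
  4u + v + s1 = 25
  3u + 3v + s2 = 21
  3u + 4v + s3 = 28
  u, v, s1, s2, s3 ≥ 0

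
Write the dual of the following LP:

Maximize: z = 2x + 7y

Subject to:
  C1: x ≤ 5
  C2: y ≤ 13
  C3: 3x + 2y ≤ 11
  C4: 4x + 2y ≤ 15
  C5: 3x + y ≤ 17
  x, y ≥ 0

Primal max cᵀx s.t. Ax ≤ b, x ≥ 0  →  Dual min bᵀy s.t. Aᵀy ≥ c, y ≥ 0.

Minimize: z = 5y1 + 13y2 + 11y3 + 15y4 + 17y5

Subject to:
  y1 + 3y3 + 4y4 + 3y5 ≥ 2
  y2 + 2y3 + 2y4 + y5 ≥ 7
  y1, y2, y3, y4, y5 ≥ 0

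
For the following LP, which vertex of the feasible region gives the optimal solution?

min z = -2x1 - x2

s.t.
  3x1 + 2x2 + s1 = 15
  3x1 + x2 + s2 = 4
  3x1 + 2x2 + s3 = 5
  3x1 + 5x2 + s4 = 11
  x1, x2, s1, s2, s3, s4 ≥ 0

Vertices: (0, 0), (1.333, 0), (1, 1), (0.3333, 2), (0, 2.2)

Evaluate the objective at each vertex of the feasible region:
  z(0, 0) = 0
  z(1.333, 0) = -2.667
  z(1, 1) = -3  ←
  z(0.3333, 2) = -2.667
  z(0, 2.2) = -2.2
The minimum is at x1 = 1, x2 = 1.

(1, 1)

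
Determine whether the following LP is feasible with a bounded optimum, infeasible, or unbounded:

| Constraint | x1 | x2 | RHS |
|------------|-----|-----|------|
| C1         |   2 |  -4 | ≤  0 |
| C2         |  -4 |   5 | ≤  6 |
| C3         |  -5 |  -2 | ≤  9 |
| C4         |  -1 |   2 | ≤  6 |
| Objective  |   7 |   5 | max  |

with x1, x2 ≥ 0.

Unbounded (objective can increase without bound)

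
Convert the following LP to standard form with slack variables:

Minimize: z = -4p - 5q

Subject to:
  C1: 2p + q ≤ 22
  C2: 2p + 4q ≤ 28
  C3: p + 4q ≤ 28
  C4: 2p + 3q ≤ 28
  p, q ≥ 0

min z = -4p - 5q

s.t.
  2p + q + s1 = 22
  2p + 4q + s2 = 28
  p + 4q + s3 = 28
  2p + 3q + s4 = 28
  p, q, s1, s2, s3, s4 ≥ 0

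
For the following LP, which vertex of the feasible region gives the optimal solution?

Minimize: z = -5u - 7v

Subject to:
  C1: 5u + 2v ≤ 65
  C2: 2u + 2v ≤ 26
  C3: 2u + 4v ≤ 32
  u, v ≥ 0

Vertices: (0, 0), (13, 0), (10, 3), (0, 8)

Evaluate the objective at each vertex of the feasible region:
  z(0, 0) = 0
  z(13, 0) = -65
  z(10, 3) = -71  ←
  z(0, 8) = -56
The minimum is at u = 10, v = 3.

(10, 3)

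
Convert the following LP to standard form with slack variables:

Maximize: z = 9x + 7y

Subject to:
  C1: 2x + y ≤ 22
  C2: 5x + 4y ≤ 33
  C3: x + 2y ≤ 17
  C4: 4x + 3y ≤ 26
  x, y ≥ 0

max z = 9x + 7y

s.t.
  2x + y + s1 = 22
  5x + 4y + s2 = 33
  x + 2y + s3 = 17
  4x + 3y + s4 = 26
  x, y, s1, s2, s3, s4 ≥ 0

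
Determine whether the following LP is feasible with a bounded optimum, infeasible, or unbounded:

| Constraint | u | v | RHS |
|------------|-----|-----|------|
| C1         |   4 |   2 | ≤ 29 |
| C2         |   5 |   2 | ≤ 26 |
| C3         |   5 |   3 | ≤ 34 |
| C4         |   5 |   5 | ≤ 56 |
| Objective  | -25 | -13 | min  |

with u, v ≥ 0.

Feasible with a bounded optimal solution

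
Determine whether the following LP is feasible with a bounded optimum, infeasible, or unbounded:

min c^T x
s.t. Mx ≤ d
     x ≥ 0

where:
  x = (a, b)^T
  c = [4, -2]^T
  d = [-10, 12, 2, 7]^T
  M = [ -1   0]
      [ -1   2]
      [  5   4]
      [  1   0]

Infeasible (no feasible solution exists)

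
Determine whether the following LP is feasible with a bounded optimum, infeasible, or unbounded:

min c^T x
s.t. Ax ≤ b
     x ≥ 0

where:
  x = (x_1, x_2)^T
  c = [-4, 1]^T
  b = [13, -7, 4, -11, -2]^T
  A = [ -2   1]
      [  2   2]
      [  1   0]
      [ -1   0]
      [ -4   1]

Infeasible (no feasible solution exists)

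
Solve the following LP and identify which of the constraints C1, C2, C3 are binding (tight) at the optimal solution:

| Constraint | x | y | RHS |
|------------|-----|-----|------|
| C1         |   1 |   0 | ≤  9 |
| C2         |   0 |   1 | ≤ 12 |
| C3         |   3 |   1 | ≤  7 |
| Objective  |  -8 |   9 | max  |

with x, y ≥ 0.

At x = 0, y = 7, compute slack b - a·x for each constraint:
  C1: 9 − 0 = 9  (slack)
  C2: 12 − 7 = 5  (slack)
  C3: 7 − 7 = 0  (binding)

Optimal: x = 0, y = 7
Binding: C3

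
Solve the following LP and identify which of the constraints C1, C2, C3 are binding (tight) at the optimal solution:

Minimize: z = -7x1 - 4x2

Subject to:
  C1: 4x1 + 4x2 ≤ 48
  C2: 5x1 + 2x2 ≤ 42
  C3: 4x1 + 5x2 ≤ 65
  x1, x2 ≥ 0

At x1 = 6, x2 = 6, compute slack b - a·x for each constraint:
  C1: 48 − 48 = 0  (binding)
  C2: 42 − 42 = 0  (binding)
  C3: 65 − 54 = 11  (slack)

Optimal: x1 = 6, x2 = 6
Binding: C1, C2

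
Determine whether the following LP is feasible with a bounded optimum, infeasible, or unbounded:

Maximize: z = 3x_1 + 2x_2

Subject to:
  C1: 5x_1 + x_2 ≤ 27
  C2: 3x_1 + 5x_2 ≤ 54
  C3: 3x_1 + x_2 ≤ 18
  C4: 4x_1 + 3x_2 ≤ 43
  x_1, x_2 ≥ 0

Feasible with a bounded optimal solution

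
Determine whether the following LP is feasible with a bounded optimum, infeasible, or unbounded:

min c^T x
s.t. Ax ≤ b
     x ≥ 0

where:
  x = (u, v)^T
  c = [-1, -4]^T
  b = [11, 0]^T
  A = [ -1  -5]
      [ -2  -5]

Unbounded (objective can decrease without bound)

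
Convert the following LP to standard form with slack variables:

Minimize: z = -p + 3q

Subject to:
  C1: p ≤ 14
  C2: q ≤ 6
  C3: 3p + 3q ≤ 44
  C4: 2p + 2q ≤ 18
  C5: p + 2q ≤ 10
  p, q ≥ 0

min z = -p + 3q

s.t.
  p + s1 = 14
  q + s2 = 6
  3p + 3q + s3 = 44
  2p + 2q + s4 = 18
  p + 2q + s5 = 10
  p, q, s1, s2, s3, s4, s5 ≥ 0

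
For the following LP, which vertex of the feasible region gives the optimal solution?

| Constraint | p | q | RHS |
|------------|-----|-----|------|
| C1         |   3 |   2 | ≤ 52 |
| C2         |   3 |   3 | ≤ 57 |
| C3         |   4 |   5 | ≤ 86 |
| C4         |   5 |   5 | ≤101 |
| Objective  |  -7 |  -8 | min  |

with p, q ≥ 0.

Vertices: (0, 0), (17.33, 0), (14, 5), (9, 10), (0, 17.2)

Evaluate the objective at each vertex of the feasible region:
  z(0, 0) = 0
  z(17.33, 0) = -121.3
  z(14, 5) = -138
  z(9, 10) = -143  ←
  z(0, 17.2) = -137.6
The minimum is at p = 9, q = 10.

(9, 10)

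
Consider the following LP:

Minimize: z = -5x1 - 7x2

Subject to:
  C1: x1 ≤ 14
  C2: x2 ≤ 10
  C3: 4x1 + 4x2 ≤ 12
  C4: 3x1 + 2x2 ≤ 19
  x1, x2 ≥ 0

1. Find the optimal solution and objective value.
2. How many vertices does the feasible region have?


1. x1 = 0, x2 = 3, z = -21
2. 3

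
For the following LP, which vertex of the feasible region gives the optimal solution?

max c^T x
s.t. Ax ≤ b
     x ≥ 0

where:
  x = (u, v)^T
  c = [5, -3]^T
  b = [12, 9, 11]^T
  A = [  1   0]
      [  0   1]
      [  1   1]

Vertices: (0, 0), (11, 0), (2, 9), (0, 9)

Evaluate the objective at each vertex of the feasible region:
  z(0, 0) = 0
  z(11, 0) = 55  ←
  z(2, 9) = -17
  z(0, 9) = -27
The maximum is at u = 11, v = 0.

(11, 0)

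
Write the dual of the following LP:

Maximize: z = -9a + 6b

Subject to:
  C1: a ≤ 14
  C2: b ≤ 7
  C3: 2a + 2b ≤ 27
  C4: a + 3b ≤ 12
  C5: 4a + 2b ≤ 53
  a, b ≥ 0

Primal max cᵀx s.t. Ax ≤ b, x ≥ 0  →  Dual min bᵀy s.t. Aᵀy ≥ c, y ≥ 0.

Minimize: z = 14y1 + 7y2 + 27y3 + 12y4 + 53y5

Subject to:
  y1 + 2y3 + y4 + 4y5 ≥ -9
  y2 + 2y3 + 3y4 + 2y5 ≥ 6
  y1, y2, y3, y4, y5 ≥ 0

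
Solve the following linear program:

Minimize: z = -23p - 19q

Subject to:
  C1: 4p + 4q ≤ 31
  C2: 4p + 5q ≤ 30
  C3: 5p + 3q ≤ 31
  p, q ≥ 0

Evaluate the objective at each vertex of the feasible region:
  z(0, 0) = 0
  z(6.2, 0) = -142.6
  z(5, 2) = -153  ←
  z(0, 6) = -114
The minimum is at p = 5, q = 2.

p = 5, q = 2, z = -153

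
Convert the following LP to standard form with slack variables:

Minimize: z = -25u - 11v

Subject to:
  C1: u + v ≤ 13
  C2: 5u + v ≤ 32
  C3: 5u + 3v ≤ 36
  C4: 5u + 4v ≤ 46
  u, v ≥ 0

min z = -25u - 11v

s.t.
  u + v + s1 = 13
  5u + v + s2 = 32
  5u + 3v + s3 = 36
  5u + 4v + s4 = 46
  u, v, s1, s2, s3, s4 ≥ 0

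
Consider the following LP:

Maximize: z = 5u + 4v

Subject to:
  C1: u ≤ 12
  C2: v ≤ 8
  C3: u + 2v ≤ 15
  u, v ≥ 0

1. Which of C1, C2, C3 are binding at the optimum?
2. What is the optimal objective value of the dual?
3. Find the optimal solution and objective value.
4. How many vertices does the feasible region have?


1. C1, C3
2. 66
3. u = 12, v = 1.5, z = 66
4. 4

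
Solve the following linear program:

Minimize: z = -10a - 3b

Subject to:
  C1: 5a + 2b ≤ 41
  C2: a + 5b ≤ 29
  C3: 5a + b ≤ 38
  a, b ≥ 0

Evaluate the objective at each vertex of the feasible region:
  z(0, 0) = 0
  z(7.6, 0) = -76
  z(7, 3) = -79  ←
  z(6.391, 4.522) = -77.48
  z(0, 5.8) = -17.4
The minimum is at a = 7, b = 3.

a = 7, b = 3, z = -79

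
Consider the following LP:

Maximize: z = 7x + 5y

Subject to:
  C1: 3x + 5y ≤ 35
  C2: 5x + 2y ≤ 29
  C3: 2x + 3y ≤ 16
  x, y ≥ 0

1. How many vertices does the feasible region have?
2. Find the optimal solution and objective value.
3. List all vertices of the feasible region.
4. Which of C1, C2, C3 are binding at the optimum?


1. 4
2. x = 5, y = 2, z = 45
3. (0, 0), (5.8, 0), (5, 2), (0, 5.333)
4. C2, C3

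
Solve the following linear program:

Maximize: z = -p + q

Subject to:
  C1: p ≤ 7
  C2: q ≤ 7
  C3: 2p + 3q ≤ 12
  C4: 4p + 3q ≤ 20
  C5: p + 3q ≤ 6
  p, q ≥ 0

Evaluate the objective at each vertex of the feasible region:
  z(0, 0) = 0
  z(5, 0) = -5
  z(4.667, 0.4444) = -4.222
  z(0, 2) = 2  ←
The maximum is at p = 0, q = 2.

p = 0, q = 2, z = 2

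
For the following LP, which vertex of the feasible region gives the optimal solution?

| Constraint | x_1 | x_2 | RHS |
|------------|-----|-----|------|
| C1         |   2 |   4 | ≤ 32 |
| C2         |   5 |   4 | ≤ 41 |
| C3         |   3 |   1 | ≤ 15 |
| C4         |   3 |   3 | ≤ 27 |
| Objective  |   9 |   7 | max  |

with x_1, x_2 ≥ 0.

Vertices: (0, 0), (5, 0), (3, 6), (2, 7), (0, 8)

Evaluate the objective at each vertex of the feasible region:
  z(0, 0) = 0
  z(5, 0) = 45
  z(3, 6) = 69  ←
  z(2, 7) = 67
  z(0, 8) = 56
The maximum is at x_1 = 3, x_2 = 6.

(3, 6)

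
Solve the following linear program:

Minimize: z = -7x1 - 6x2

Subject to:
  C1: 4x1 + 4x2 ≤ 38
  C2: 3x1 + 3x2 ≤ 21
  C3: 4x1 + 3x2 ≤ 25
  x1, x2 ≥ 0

Evaluate the objective at each vertex of the feasible region:
  z(0, 0) = 0
  z(6.25, 0) = -43.75
  z(4, 3) = -46  ←
  z(0, 7) = -42
The minimum is at x1 = 4, x2 = 3.

x1 = 4, x2 = 3, z = -46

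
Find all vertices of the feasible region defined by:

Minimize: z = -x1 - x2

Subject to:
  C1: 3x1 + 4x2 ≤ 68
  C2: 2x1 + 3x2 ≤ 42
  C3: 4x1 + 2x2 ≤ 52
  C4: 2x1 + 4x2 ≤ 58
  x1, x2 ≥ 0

(0, 0), (13, 0), (9, 8), (0, 14)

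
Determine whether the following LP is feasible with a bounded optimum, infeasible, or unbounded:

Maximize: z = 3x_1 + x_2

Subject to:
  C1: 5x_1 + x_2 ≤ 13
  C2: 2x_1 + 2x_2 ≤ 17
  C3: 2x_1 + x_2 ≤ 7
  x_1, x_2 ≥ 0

Feasible with a bounded optimal solution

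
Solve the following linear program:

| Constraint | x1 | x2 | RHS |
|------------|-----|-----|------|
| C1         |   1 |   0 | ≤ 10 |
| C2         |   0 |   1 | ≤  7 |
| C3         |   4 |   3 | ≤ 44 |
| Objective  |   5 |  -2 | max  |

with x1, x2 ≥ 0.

Evaluate the objective at each vertex of the feasible region:
  z(0, 0) = 0
  z(10, 0) = 50  ←
  z(10, 1.333) = 47.33
  z(5.75, 7) = 14.75
  z(0, 7) = -14
The maximum is at x1 = 10, x2 = 0.

x1 = 10, x2 = 0, z = 50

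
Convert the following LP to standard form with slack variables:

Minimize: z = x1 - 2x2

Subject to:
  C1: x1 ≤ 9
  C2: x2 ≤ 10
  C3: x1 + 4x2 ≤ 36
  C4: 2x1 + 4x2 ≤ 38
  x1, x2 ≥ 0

min z = x1 - 2x2

s.t.
  x1 + s1 = 9
  x2 + s2 = 10
  x1 + 4x2 + s3 = 36
  2x1 + 4x2 + s4 = 38
  x1, x2, s1, s2, s3, s4 ≥ 0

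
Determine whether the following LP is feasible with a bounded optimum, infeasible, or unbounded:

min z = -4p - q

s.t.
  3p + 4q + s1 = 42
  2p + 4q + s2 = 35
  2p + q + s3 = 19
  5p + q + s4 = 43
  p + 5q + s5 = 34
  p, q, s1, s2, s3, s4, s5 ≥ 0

Feasible with a bounded optimal solution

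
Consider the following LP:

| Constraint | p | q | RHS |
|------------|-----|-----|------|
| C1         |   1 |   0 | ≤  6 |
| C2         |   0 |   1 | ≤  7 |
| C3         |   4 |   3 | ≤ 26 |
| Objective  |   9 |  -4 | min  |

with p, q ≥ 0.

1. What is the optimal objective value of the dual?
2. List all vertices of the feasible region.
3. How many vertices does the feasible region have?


1. -28
2. (0, 0), (6, 0), (6, 0.6667), (1.25, 7), (0, 7)
3. 5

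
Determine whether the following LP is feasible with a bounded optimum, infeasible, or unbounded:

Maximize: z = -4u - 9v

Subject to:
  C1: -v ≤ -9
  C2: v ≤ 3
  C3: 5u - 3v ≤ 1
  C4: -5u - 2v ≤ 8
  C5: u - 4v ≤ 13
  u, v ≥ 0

Infeasible (no feasible solution exists)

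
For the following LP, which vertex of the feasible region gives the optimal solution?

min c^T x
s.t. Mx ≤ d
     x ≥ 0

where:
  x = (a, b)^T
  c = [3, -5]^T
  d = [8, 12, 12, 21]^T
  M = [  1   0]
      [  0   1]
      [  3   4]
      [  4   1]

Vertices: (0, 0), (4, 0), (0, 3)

Evaluate the objective at each vertex of the feasible region:
  z(0, 0) = 0
  z(4, 0) = 12
  z(0, 3) = -15  ←
The minimum is at a = 0, b = 3.

(0, 3)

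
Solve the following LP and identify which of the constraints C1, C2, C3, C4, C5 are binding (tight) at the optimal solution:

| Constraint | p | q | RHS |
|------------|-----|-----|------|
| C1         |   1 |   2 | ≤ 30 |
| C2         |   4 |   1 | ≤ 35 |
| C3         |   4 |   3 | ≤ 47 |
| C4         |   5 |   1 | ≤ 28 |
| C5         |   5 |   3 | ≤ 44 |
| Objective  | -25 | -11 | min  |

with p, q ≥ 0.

At p = 4, q = 8, compute slack b - a·x for each constraint:
  C1: 30 − 20 = 10  (slack)
  C2: 35 − 24 = 11  (slack)
  C3: 47 − 40 = 7  (slack)
  C4: 28 − 28 = 0  (binding)
  C5: 44 − 44 = 0  (binding)

Optimal: p = 4, q = 8
Binding: C4, C5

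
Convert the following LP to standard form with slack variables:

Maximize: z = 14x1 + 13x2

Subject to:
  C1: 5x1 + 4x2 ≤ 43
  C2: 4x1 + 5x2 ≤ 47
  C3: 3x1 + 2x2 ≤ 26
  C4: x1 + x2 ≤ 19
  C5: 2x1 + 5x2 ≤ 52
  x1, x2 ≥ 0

max z = 14x1 + 13x2

s.t.
  5x1 + 4x2 + s1 = 43
  4x1 + 5x2 + s2 = 47
  3x1 + 2x2 + s3 = 26
  x1 + x2 + s4 = 19
  2x1 + 5x2 + s5 = 52
  x1, x2, s1, s2, s3, s4, s5 ≥ 0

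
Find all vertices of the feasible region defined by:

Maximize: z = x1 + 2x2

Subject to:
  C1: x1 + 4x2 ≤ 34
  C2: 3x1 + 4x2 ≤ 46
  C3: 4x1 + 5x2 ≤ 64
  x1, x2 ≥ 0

(0, 0), (15.33, 0), (6, 7), (0, 8.5)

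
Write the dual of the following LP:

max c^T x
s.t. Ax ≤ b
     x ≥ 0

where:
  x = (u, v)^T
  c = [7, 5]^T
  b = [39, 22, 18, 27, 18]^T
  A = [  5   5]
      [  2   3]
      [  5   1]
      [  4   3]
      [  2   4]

Primal max cᵀx s.t. Ax ≤ b, x ≥ 0  →  Dual min bᵀy s.t. Aᵀy ≥ c, y ≥ 0.

Minimize: z = 39y1 + 22y2 + 18y3 + 27y4 + 18y5

Subject to:
  5y1 + 2y2 + 5y3 + 4y4 + 2y5 ≥ 7
  5y1 + 3y2 + y3 + 3y4 + 4y5 ≥ 5
  y1, y2, y3, y4, y5 ≥ 0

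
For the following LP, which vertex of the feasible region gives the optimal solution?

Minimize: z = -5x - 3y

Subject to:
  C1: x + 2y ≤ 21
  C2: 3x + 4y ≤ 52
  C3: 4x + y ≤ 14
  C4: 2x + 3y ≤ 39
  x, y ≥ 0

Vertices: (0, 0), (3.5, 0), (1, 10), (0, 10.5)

Evaluate the objective at each vertex of the feasible region:
  z(0, 0) = 0
  z(3.5, 0) = -17.5
  z(1, 10) = -35  ←
  z(0, 10.5) = -31.5
The minimum is at x = 1, y = 10.

(1, 10)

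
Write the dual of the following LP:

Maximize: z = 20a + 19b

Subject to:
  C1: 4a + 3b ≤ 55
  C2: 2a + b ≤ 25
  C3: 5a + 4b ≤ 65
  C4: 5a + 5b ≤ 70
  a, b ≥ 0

Primal max cᵀx s.t. Ax ≤ b, x ≥ 0  →  Dual min bᵀy s.t. Aᵀy ≥ c, y ≥ 0.

Minimize: z = 55y1 + 25y2 + 65y3 + 70y4

Subject to:
  4y1 + 2y2 + 5y3 + 5y4 ≥ 20
  3y1 + y2 + 4y3 + 5y4 ≥ 19
  y1, y2, y3, y4 ≥ 0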